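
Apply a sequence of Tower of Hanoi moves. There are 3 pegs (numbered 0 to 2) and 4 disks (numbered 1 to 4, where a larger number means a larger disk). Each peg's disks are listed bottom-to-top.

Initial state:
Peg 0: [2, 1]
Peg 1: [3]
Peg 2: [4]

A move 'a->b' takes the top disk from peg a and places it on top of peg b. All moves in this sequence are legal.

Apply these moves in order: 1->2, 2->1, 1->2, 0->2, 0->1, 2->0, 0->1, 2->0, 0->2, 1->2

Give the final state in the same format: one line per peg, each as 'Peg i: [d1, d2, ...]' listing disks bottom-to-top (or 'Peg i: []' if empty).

Answer: Peg 0: []
Peg 1: [2]
Peg 2: [4, 3, 1]

Derivation:
After move 1 (1->2):
Peg 0: [2, 1]
Peg 1: []
Peg 2: [4, 3]

After move 2 (2->1):
Peg 0: [2, 1]
Peg 1: [3]
Peg 2: [4]

After move 3 (1->2):
Peg 0: [2, 1]
Peg 1: []
Peg 2: [4, 3]

After move 4 (0->2):
Peg 0: [2]
Peg 1: []
Peg 2: [4, 3, 1]

After move 5 (0->1):
Peg 0: []
Peg 1: [2]
Peg 2: [4, 3, 1]

After move 6 (2->0):
Peg 0: [1]
Peg 1: [2]
Peg 2: [4, 3]

After move 7 (0->1):
Peg 0: []
Peg 1: [2, 1]
Peg 2: [4, 3]

After move 8 (2->0):
Peg 0: [3]
Peg 1: [2, 1]
Peg 2: [4]

After move 9 (0->2):
Peg 0: []
Peg 1: [2, 1]
Peg 2: [4, 3]

After move 10 (1->2):
Peg 0: []
Peg 1: [2]
Peg 2: [4, 3, 1]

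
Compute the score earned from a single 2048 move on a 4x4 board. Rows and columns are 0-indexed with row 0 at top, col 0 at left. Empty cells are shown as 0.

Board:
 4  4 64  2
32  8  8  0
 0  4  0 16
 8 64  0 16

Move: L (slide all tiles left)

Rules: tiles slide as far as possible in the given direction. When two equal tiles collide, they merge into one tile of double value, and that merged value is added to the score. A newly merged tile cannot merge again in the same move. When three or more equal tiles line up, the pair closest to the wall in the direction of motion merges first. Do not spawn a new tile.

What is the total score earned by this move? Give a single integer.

Answer: 24

Derivation:
Slide left:
row 0: [4, 4, 64, 2] -> [8, 64, 2, 0]  score +8 (running 8)
row 1: [32, 8, 8, 0] -> [32, 16, 0, 0]  score +16 (running 24)
row 2: [0, 4, 0, 16] -> [4, 16, 0, 0]  score +0 (running 24)
row 3: [8, 64, 0, 16] -> [8, 64, 16, 0]  score +0 (running 24)
Board after move:
 8 64  2  0
32 16  0  0
 4 16  0  0
 8 64 16  0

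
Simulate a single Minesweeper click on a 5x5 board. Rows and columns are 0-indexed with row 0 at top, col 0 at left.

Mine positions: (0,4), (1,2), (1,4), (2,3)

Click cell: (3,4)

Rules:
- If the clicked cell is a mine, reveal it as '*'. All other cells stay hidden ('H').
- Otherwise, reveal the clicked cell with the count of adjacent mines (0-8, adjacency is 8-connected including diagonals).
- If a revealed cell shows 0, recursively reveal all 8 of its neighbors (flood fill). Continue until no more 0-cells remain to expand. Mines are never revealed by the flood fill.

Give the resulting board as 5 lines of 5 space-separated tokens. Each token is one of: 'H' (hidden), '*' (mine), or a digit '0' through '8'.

H H H H H
H H H H H
H H H H H
H H H H 1
H H H H H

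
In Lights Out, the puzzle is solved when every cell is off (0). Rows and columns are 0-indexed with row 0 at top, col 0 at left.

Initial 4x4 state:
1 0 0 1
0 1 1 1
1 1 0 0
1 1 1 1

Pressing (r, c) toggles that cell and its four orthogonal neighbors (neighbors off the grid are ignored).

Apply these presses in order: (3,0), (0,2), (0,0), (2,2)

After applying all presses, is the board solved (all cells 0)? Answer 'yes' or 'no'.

Answer: no

Derivation:
After press 1 at (3,0):
1 0 0 1
0 1 1 1
0 1 0 0
0 0 1 1

After press 2 at (0,2):
1 1 1 0
0 1 0 1
0 1 0 0
0 0 1 1

After press 3 at (0,0):
0 0 1 0
1 1 0 1
0 1 0 0
0 0 1 1

After press 4 at (2,2):
0 0 1 0
1 1 1 1
0 0 1 1
0 0 0 1

Lights still on: 8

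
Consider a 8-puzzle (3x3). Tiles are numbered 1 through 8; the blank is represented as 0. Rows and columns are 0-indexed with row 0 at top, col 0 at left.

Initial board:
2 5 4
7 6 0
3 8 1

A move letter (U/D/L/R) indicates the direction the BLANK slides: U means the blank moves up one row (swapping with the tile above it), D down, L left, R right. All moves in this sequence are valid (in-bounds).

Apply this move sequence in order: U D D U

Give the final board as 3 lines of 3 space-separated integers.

After move 1 (U):
2 5 0
7 6 4
3 8 1

After move 2 (D):
2 5 4
7 6 0
3 8 1

After move 3 (D):
2 5 4
7 6 1
3 8 0

After move 4 (U):
2 5 4
7 6 0
3 8 1

Answer: 2 5 4
7 6 0
3 8 1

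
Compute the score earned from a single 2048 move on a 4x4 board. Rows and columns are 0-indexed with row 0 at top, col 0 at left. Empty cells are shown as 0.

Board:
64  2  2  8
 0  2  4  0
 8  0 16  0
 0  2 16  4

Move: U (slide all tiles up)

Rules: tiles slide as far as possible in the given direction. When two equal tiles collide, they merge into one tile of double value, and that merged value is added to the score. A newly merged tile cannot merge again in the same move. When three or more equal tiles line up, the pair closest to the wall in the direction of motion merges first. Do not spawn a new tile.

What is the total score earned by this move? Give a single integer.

Answer: 36

Derivation:
Slide up:
col 0: [64, 0, 8, 0] -> [64, 8, 0, 0]  score +0 (running 0)
col 1: [2, 2, 0, 2] -> [4, 2, 0, 0]  score +4 (running 4)
col 2: [2, 4, 16, 16] -> [2, 4, 32, 0]  score +32 (running 36)
col 3: [8, 0, 0, 4] -> [8, 4, 0, 0]  score +0 (running 36)
Board after move:
64  4  2  8
 8  2  4  4
 0  0 32  0
 0  0  0  0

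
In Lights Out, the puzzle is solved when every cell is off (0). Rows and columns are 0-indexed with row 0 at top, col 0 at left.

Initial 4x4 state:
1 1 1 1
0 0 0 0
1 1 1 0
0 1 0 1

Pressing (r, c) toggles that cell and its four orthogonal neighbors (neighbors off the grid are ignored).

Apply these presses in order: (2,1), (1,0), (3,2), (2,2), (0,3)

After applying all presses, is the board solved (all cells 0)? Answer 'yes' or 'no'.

After press 1 at (2,1):
1 1 1 1
0 1 0 0
0 0 0 0
0 0 0 1

After press 2 at (1,0):
0 1 1 1
1 0 0 0
1 0 0 0
0 0 0 1

After press 3 at (3,2):
0 1 1 1
1 0 0 0
1 0 1 0
0 1 1 0

After press 4 at (2,2):
0 1 1 1
1 0 1 0
1 1 0 1
0 1 0 0

After press 5 at (0,3):
0 1 0 0
1 0 1 1
1 1 0 1
0 1 0 0

Lights still on: 8

Answer: no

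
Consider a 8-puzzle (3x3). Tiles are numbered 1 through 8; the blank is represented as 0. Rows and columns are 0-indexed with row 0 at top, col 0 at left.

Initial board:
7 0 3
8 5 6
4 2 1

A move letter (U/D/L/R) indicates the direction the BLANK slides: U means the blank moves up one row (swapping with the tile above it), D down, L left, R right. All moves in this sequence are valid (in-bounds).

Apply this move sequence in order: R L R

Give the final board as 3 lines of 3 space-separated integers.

Answer: 7 3 0
8 5 6
4 2 1

Derivation:
After move 1 (R):
7 3 0
8 5 6
4 2 1

After move 2 (L):
7 0 3
8 5 6
4 2 1

After move 3 (R):
7 3 0
8 5 6
4 2 1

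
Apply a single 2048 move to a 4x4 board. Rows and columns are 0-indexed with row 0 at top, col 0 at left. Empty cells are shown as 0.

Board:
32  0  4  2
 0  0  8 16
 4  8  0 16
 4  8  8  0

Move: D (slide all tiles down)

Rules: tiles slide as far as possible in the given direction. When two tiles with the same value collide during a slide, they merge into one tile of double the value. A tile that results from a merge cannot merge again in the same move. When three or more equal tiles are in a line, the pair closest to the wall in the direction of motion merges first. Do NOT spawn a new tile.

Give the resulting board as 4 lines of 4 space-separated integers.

Answer:  0  0  0  0
 0  0  0  0
32  0  4  2
 8 16 16 32

Derivation:
Slide down:
col 0: [32, 0, 4, 4] -> [0, 0, 32, 8]
col 1: [0, 0, 8, 8] -> [0, 0, 0, 16]
col 2: [4, 8, 0, 8] -> [0, 0, 4, 16]
col 3: [2, 16, 16, 0] -> [0, 0, 2, 32]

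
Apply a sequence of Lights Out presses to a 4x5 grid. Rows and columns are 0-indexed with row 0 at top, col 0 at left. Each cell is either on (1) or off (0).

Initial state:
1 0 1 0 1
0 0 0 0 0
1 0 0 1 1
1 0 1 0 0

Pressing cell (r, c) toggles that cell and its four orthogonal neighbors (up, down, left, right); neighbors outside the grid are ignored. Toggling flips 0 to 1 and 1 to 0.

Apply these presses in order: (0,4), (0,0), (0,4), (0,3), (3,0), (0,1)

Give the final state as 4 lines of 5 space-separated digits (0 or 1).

After press 1 at (0,4):
1 0 1 1 0
0 0 0 0 1
1 0 0 1 1
1 0 1 0 0

After press 2 at (0,0):
0 1 1 1 0
1 0 0 0 1
1 0 0 1 1
1 0 1 0 0

After press 3 at (0,4):
0 1 1 0 1
1 0 0 0 0
1 0 0 1 1
1 0 1 0 0

After press 4 at (0,3):
0 1 0 1 0
1 0 0 1 0
1 0 0 1 1
1 0 1 0 0

After press 5 at (3,0):
0 1 0 1 0
1 0 0 1 0
0 0 0 1 1
0 1 1 0 0

After press 6 at (0,1):
1 0 1 1 0
1 1 0 1 0
0 0 0 1 1
0 1 1 0 0

Answer: 1 0 1 1 0
1 1 0 1 0
0 0 0 1 1
0 1 1 0 0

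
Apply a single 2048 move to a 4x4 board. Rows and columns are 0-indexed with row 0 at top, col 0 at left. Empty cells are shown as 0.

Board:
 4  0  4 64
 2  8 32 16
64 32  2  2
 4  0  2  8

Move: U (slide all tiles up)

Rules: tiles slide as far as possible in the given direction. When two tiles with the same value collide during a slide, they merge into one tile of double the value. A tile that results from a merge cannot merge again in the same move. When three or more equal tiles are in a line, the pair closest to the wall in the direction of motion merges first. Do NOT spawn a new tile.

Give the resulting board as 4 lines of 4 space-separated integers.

Slide up:
col 0: [4, 2, 64, 4] -> [4, 2, 64, 4]
col 1: [0, 8, 32, 0] -> [8, 32, 0, 0]
col 2: [4, 32, 2, 2] -> [4, 32, 4, 0]
col 3: [64, 16, 2, 8] -> [64, 16, 2, 8]

Answer:  4  8  4 64
 2 32 32 16
64  0  4  2
 4  0  0  8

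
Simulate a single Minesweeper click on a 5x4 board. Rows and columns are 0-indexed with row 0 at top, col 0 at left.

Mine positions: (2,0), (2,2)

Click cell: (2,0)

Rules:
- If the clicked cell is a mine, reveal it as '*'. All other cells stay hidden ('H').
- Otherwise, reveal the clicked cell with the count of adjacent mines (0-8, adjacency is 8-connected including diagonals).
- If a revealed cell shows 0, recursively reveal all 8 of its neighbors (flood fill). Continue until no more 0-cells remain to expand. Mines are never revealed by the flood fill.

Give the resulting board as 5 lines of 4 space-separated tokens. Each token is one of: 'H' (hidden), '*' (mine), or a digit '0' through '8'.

H H H H
H H H H
* H H H
H H H H
H H H H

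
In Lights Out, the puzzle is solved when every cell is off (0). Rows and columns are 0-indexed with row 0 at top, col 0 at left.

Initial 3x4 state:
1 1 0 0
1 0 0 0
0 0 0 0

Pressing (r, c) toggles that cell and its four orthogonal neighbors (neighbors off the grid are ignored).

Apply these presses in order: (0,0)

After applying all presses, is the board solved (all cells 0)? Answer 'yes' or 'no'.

Answer: yes

Derivation:
After press 1 at (0,0):
0 0 0 0
0 0 0 0
0 0 0 0

Lights still on: 0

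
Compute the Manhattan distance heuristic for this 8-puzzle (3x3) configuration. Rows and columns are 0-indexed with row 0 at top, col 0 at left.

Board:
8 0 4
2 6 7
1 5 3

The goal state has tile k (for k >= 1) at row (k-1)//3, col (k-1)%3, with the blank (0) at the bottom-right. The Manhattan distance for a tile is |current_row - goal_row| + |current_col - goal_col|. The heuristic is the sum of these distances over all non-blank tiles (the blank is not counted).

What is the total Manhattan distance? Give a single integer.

Answer: 17

Derivation:
Tile 8: (0,0)->(2,1) = 3
Tile 4: (0,2)->(1,0) = 3
Tile 2: (1,0)->(0,1) = 2
Tile 6: (1,1)->(1,2) = 1
Tile 7: (1,2)->(2,0) = 3
Tile 1: (2,0)->(0,0) = 2
Tile 5: (2,1)->(1,1) = 1
Tile 3: (2,2)->(0,2) = 2
Sum: 3 + 3 + 2 + 1 + 3 + 2 + 1 + 2 = 17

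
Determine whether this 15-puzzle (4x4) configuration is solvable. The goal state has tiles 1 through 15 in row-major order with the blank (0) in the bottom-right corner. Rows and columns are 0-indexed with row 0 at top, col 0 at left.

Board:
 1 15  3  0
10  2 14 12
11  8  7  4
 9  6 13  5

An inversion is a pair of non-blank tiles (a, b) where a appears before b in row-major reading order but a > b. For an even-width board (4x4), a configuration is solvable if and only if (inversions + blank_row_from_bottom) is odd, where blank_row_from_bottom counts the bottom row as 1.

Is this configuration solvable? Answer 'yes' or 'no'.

Inversions: 54
Blank is in row 0 (0-indexed from top), which is row 4 counting from the bottom (bottom = 1).
54 + 4 = 58, which is even, so the puzzle is not solvable.

Answer: no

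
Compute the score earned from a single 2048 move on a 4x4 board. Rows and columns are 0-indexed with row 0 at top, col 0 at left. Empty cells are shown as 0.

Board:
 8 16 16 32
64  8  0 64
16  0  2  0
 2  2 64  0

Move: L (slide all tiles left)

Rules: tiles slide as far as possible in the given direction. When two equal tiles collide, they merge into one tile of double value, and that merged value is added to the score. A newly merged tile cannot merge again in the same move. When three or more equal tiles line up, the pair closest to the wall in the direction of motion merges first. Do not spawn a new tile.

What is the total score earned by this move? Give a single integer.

Slide left:
row 0: [8, 16, 16, 32] -> [8, 32, 32, 0]  score +32 (running 32)
row 1: [64, 8, 0, 64] -> [64, 8, 64, 0]  score +0 (running 32)
row 2: [16, 0, 2, 0] -> [16, 2, 0, 0]  score +0 (running 32)
row 3: [2, 2, 64, 0] -> [4, 64, 0, 0]  score +4 (running 36)
Board after move:
 8 32 32  0
64  8 64  0
16  2  0  0
 4 64  0  0

Answer: 36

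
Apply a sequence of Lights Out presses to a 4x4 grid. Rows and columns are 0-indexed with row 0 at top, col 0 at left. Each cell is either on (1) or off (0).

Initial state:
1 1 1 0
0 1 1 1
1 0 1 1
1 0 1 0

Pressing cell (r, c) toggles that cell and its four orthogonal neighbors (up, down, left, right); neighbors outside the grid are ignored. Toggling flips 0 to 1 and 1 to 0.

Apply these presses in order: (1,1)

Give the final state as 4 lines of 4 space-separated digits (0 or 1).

Answer: 1 0 1 0
1 0 0 1
1 1 1 1
1 0 1 0

Derivation:
After press 1 at (1,1):
1 0 1 0
1 0 0 1
1 1 1 1
1 0 1 0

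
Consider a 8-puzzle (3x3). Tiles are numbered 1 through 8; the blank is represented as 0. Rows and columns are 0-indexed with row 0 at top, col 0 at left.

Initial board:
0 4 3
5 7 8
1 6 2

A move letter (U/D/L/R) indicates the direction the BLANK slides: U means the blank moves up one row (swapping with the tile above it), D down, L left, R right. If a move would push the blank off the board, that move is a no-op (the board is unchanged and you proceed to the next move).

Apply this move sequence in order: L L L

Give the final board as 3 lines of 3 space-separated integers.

Answer: 0 4 3
5 7 8
1 6 2

Derivation:
After move 1 (L):
0 4 3
5 7 8
1 6 2

After move 2 (L):
0 4 3
5 7 8
1 6 2

After move 3 (L):
0 4 3
5 7 8
1 6 2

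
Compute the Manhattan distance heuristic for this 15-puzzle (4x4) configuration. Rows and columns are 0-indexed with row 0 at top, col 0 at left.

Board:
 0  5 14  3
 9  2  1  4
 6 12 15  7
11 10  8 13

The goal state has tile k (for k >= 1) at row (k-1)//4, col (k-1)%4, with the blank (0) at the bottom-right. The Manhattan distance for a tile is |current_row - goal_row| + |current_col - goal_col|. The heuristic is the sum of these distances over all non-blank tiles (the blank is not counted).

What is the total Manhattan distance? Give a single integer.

Tile 5: at (0,1), goal (1,0), distance |0-1|+|1-0| = 2
Tile 14: at (0,2), goal (3,1), distance |0-3|+|2-1| = 4
Tile 3: at (0,3), goal (0,2), distance |0-0|+|3-2| = 1
Tile 9: at (1,0), goal (2,0), distance |1-2|+|0-0| = 1
Tile 2: at (1,1), goal (0,1), distance |1-0|+|1-1| = 1
Tile 1: at (1,2), goal (0,0), distance |1-0|+|2-0| = 3
Tile 4: at (1,3), goal (0,3), distance |1-0|+|3-3| = 1
Tile 6: at (2,0), goal (1,1), distance |2-1|+|0-1| = 2
Tile 12: at (2,1), goal (2,3), distance |2-2|+|1-3| = 2
Tile 15: at (2,2), goal (3,2), distance |2-3|+|2-2| = 1
Tile 7: at (2,3), goal (1,2), distance |2-1|+|3-2| = 2
Tile 11: at (3,0), goal (2,2), distance |3-2|+|0-2| = 3
Tile 10: at (3,1), goal (2,1), distance |3-2|+|1-1| = 1
Tile 8: at (3,2), goal (1,3), distance |3-1|+|2-3| = 3
Tile 13: at (3,3), goal (3,0), distance |3-3|+|3-0| = 3
Sum: 2 + 4 + 1 + 1 + 1 + 3 + 1 + 2 + 2 + 1 + 2 + 3 + 1 + 3 + 3 = 30

Answer: 30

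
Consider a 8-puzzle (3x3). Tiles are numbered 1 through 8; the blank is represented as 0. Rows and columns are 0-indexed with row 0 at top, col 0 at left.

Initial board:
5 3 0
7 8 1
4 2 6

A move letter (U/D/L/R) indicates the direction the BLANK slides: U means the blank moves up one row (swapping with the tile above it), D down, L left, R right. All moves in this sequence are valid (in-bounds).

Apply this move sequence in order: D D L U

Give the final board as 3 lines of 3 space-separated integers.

Answer: 5 3 1
7 0 6
4 8 2

Derivation:
After move 1 (D):
5 3 1
7 8 0
4 2 6

After move 2 (D):
5 3 1
7 8 6
4 2 0

After move 3 (L):
5 3 1
7 8 6
4 0 2

After move 4 (U):
5 3 1
7 0 6
4 8 2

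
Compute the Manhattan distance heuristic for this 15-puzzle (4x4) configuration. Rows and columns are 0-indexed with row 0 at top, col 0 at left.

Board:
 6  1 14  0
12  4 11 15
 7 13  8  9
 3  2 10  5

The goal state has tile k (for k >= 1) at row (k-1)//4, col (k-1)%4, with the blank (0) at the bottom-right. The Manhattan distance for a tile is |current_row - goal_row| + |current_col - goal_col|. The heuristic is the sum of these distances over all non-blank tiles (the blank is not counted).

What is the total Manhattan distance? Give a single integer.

Answer: 43

Derivation:
Tile 6: (0,0)->(1,1) = 2
Tile 1: (0,1)->(0,0) = 1
Tile 14: (0,2)->(3,1) = 4
Tile 12: (1,0)->(2,3) = 4
Tile 4: (1,1)->(0,3) = 3
Tile 11: (1,2)->(2,2) = 1
Tile 15: (1,3)->(3,2) = 3
Tile 7: (2,0)->(1,2) = 3
Tile 13: (2,1)->(3,0) = 2
Tile 8: (2,2)->(1,3) = 2
Tile 9: (2,3)->(2,0) = 3
Tile 3: (3,0)->(0,2) = 5
Tile 2: (3,1)->(0,1) = 3
Tile 10: (3,2)->(2,1) = 2
Tile 5: (3,3)->(1,0) = 5
Sum: 2 + 1 + 4 + 4 + 3 + 1 + 3 + 3 + 2 + 2 + 3 + 5 + 3 + 2 + 5 = 43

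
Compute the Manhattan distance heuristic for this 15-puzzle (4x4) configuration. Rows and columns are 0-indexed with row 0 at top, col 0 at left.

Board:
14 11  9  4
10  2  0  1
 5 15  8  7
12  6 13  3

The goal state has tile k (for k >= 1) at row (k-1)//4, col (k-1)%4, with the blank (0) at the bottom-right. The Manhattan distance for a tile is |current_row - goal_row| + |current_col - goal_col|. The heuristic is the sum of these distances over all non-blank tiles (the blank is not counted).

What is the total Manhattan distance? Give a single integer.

Tile 14: at (0,0), goal (3,1), distance |0-3|+|0-1| = 4
Tile 11: at (0,1), goal (2,2), distance |0-2|+|1-2| = 3
Tile 9: at (0,2), goal (2,0), distance |0-2|+|2-0| = 4
Tile 4: at (0,3), goal (0,3), distance |0-0|+|3-3| = 0
Tile 10: at (1,0), goal (2,1), distance |1-2|+|0-1| = 2
Tile 2: at (1,1), goal (0,1), distance |1-0|+|1-1| = 1
Tile 1: at (1,3), goal (0,0), distance |1-0|+|3-0| = 4
Tile 5: at (2,0), goal (1,0), distance |2-1|+|0-0| = 1
Tile 15: at (2,1), goal (3,2), distance |2-3|+|1-2| = 2
Tile 8: at (2,2), goal (1,3), distance |2-1|+|2-3| = 2
Tile 7: at (2,3), goal (1,2), distance |2-1|+|3-2| = 2
Tile 12: at (3,0), goal (2,3), distance |3-2|+|0-3| = 4
Tile 6: at (3,1), goal (1,1), distance |3-1|+|1-1| = 2
Tile 13: at (3,2), goal (3,0), distance |3-3|+|2-0| = 2
Tile 3: at (3,3), goal (0,2), distance |3-0|+|3-2| = 4
Sum: 4 + 3 + 4 + 0 + 2 + 1 + 4 + 1 + 2 + 2 + 2 + 4 + 2 + 2 + 4 = 37

Answer: 37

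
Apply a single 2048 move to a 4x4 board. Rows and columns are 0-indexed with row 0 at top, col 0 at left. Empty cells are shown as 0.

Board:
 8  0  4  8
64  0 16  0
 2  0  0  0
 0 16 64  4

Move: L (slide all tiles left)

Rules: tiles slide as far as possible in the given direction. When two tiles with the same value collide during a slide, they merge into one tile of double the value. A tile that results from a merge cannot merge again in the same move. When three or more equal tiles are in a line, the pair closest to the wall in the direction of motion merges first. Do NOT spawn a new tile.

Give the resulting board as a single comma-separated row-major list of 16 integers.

Slide left:
row 0: [8, 0, 4, 8] -> [8, 4, 8, 0]
row 1: [64, 0, 16, 0] -> [64, 16, 0, 0]
row 2: [2, 0, 0, 0] -> [2, 0, 0, 0]
row 3: [0, 16, 64, 4] -> [16, 64, 4, 0]

Answer: 8, 4, 8, 0, 64, 16, 0, 0, 2, 0, 0, 0, 16, 64, 4, 0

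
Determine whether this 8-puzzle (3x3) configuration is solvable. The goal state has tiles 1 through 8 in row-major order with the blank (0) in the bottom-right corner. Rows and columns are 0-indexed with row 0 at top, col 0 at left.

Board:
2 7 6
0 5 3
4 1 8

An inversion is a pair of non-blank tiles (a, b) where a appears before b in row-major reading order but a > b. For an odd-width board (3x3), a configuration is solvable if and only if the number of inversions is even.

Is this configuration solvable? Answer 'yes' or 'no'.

Inversions (pairs i<j in row-major order where tile[i] > tile[j] > 0): 15
15 is odd, so the puzzle is not solvable.

Answer: no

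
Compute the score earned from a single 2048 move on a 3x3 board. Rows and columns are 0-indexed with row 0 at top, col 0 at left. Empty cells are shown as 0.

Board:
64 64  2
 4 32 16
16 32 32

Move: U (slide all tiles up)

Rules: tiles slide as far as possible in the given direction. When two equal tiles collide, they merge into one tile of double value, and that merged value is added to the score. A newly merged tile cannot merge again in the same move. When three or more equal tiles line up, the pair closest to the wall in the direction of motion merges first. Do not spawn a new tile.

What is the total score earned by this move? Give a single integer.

Answer: 64

Derivation:
Slide up:
col 0: [64, 4, 16] -> [64, 4, 16]  score +0 (running 0)
col 1: [64, 32, 32] -> [64, 64, 0]  score +64 (running 64)
col 2: [2, 16, 32] -> [2, 16, 32]  score +0 (running 64)
Board after move:
64 64  2
 4 64 16
16  0 32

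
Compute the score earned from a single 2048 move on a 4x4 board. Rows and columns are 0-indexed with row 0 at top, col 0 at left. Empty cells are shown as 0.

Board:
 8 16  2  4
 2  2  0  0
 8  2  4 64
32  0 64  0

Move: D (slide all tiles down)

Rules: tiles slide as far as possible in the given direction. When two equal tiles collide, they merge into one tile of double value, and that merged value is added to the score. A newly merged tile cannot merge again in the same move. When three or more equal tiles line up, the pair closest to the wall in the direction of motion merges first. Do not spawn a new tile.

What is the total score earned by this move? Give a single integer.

Slide down:
col 0: [8, 2, 8, 32] -> [8, 2, 8, 32]  score +0 (running 0)
col 1: [16, 2, 2, 0] -> [0, 0, 16, 4]  score +4 (running 4)
col 2: [2, 0, 4, 64] -> [0, 2, 4, 64]  score +0 (running 4)
col 3: [4, 0, 64, 0] -> [0, 0, 4, 64]  score +0 (running 4)
Board after move:
 8  0  0  0
 2  0  2  0
 8 16  4  4
32  4 64 64

Answer: 4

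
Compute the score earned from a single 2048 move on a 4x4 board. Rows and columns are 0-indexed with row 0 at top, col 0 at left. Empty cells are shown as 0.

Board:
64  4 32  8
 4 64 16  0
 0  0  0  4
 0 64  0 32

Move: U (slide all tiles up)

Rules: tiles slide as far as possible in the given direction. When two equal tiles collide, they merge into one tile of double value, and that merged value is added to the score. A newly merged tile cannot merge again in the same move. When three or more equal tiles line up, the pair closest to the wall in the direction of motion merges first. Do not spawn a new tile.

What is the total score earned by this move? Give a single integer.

Slide up:
col 0: [64, 4, 0, 0] -> [64, 4, 0, 0]  score +0 (running 0)
col 1: [4, 64, 0, 64] -> [4, 128, 0, 0]  score +128 (running 128)
col 2: [32, 16, 0, 0] -> [32, 16, 0, 0]  score +0 (running 128)
col 3: [8, 0, 4, 32] -> [8, 4, 32, 0]  score +0 (running 128)
Board after move:
 64   4  32   8
  4 128  16   4
  0   0   0  32
  0   0   0   0

Answer: 128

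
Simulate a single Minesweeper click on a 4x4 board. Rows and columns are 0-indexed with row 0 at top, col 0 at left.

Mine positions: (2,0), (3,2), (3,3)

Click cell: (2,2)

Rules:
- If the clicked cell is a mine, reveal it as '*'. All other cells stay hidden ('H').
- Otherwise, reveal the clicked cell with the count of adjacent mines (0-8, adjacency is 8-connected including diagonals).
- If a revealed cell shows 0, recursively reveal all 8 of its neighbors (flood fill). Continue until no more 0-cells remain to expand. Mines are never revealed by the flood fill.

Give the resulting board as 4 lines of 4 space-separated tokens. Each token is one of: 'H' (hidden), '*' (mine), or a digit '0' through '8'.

H H H H
H H H H
H H 2 H
H H H H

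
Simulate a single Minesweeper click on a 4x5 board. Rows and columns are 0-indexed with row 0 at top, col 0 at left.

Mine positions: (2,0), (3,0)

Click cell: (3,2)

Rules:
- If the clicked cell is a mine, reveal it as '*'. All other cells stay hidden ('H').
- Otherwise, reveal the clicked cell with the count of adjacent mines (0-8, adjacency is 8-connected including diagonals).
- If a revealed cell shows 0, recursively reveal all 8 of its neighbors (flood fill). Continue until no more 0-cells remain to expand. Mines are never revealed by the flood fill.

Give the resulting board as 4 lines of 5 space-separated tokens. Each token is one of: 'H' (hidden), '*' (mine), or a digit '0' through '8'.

0 0 0 0 0
1 1 0 0 0
H 2 0 0 0
H 2 0 0 0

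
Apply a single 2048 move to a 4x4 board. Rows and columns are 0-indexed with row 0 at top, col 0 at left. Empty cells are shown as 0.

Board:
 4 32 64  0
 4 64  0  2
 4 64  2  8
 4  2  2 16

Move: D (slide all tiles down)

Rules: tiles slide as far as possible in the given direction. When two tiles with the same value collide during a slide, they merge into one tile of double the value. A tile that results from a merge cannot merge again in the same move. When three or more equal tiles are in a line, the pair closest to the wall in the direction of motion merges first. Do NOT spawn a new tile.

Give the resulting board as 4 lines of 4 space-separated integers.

Answer:   0   0   0   0
  0  32   0   2
  8 128  64   8
  8   2   4  16

Derivation:
Slide down:
col 0: [4, 4, 4, 4] -> [0, 0, 8, 8]
col 1: [32, 64, 64, 2] -> [0, 32, 128, 2]
col 2: [64, 0, 2, 2] -> [0, 0, 64, 4]
col 3: [0, 2, 8, 16] -> [0, 2, 8, 16]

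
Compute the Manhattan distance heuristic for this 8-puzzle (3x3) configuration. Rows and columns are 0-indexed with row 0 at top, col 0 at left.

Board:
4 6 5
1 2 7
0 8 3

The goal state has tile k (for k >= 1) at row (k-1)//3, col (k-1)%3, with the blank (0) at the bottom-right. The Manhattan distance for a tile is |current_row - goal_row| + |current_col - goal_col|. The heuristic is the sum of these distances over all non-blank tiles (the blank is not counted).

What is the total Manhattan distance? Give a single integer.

Answer: 12

Derivation:
Tile 4: at (0,0), goal (1,0), distance |0-1|+|0-0| = 1
Tile 6: at (0,1), goal (1,2), distance |0-1|+|1-2| = 2
Tile 5: at (0,2), goal (1,1), distance |0-1|+|2-1| = 2
Tile 1: at (1,0), goal (0,0), distance |1-0|+|0-0| = 1
Tile 2: at (1,1), goal (0,1), distance |1-0|+|1-1| = 1
Tile 7: at (1,2), goal (2,0), distance |1-2|+|2-0| = 3
Tile 8: at (2,1), goal (2,1), distance |2-2|+|1-1| = 0
Tile 3: at (2,2), goal (0,2), distance |2-0|+|2-2| = 2
Sum: 1 + 2 + 2 + 1 + 1 + 3 + 0 + 2 = 12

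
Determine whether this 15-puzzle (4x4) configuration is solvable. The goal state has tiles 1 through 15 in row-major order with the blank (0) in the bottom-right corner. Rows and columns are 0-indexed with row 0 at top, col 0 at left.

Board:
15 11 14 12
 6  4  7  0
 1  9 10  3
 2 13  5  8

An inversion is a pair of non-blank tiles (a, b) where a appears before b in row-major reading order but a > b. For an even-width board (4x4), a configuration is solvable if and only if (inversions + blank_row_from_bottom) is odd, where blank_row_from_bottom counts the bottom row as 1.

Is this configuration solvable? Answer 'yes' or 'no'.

Answer: no

Derivation:
Inversions: 69
Blank is in row 1 (0-indexed from top), which is row 3 counting from the bottom (bottom = 1).
69 + 3 = 72, which is even, so the puzzle is not solvable.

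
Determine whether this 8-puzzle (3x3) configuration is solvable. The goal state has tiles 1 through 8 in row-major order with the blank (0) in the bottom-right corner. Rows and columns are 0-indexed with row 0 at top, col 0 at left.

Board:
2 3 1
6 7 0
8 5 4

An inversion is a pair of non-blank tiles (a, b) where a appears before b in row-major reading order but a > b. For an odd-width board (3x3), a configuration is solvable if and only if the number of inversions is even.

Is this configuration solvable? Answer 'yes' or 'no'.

Inversions (pairs i<j in row-major order where tile[i] > tile[j] > 0): 9
9 is odd, so the puzzle is not solvable.

Answer: no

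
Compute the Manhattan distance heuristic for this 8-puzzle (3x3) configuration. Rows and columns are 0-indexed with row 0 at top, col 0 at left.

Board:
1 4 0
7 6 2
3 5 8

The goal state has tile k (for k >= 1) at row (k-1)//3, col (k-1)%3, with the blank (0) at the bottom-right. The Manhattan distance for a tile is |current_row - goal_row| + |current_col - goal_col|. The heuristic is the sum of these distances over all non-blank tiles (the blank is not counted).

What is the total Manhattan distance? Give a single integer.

Tile 1: (0,0)->(0,0) = 0
Tile 4: (0,1)->(1,0) = 2
Tile 7: (1,0)->(2,0) = 1
Tile 6: (1,1)->(1,2) = 1
Tile 2: (1,2)->(0,1) = 2
Tile 3: (2,0)->(0,2) = 4
Tile 5: (2,1)->(1,1) = 1
Tile 8: (2,2)->(2,1) = 1
Sum: 0 + 2 + 1 + 1 + 2 + 4 + 1 + 1 = 12

Answer: 12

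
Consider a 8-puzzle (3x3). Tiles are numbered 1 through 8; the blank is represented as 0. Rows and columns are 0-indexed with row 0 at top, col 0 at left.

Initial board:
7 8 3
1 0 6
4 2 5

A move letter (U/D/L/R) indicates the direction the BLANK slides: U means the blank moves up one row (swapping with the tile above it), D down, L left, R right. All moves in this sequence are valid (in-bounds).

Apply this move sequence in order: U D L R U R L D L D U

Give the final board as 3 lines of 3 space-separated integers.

Answer: 7 8 3
0 1 6
4 2 5

Derivation:
After move 1 (U):
7 0 3
1 8 6
4 2 5

After move 2 (D):
7 8 3
1 0 6
4 2 5

After move 3 (L):
7 8 3
0 1 6
4 2 5

After move 4 (R):
7 8 3
1 0 6
4 2 5

After move 5 (U):
7 0 3
1 8 6
4 2 5

After move 6 (R):
7 3 0
1 8 6
4 2 5

After move 7 (L):
7 0 3
1 8 6
4 2 5

After move 8 (D):
7 8 3
1 0 6
4 2 5

After move 9 (L):
7 8 3
0 1 6
4 2 5

After move 10 (D):
7 8 3
4 1 6
0 2 5

After move 11 (U):
7 8 3
0 1 6
4 2 5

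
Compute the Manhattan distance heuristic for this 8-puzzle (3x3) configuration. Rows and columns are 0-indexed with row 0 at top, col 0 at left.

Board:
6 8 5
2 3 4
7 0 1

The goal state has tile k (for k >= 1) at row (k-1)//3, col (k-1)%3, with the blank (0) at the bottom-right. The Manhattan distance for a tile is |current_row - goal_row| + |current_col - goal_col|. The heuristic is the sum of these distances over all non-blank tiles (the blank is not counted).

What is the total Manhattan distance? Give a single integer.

Answer: 17

Derivation:
Tile 6: (0,0)->(1,2) = 3
Tile 8: (0,1)->(2,1) = 2
Tile 5: (0,2)->(1,1) = 2
Tile 2: (1,0)->(0,1) = 2
Tile 3: (1,1)->(0,2) = 2
Tile 4: (1,2)->(1,0) = 2
Tile 7: (2,0)->(2,0) = 0
Tile 1: (2,2)->(0,0) = 4
Sum: 3 + 2 + 2 + 2 + 2 + 2 + 0 + 4 = 17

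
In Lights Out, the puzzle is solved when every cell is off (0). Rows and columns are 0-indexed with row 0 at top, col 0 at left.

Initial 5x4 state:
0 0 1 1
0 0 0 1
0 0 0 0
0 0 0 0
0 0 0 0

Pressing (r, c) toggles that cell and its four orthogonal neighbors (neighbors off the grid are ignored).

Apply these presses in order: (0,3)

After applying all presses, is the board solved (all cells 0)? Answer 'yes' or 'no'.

Answer: yes

Derivation:
After press 1 at (0,3):
0 0 0 0
0 0 0 0
0 0 0 0
0 0 0 0
0 0 0 0

Lights still on: 0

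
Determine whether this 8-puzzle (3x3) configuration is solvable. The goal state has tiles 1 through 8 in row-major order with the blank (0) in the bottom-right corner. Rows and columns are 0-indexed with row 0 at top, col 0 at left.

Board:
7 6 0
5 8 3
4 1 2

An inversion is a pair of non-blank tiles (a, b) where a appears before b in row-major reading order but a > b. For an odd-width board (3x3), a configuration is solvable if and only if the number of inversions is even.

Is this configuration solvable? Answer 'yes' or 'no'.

Answer: no

Derivation:
Inversions (pairs i<j in row-major order where tile[i] > tile[j] > 0): 23
23 is odd, so the puzzle is not solvable.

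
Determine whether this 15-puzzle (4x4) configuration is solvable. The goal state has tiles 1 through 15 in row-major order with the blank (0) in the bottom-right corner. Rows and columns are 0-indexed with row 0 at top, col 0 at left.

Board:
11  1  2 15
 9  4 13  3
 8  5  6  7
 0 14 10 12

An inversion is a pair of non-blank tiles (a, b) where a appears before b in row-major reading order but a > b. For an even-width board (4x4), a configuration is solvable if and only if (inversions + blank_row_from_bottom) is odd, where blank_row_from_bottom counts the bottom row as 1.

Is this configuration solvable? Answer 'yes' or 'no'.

Inversions: 40
Blank is in row 3 (0-indexed from top), which is row 1 counting from the bottom (bottom = 1).
40 + 1 = 41, which is odd, so the puzzle is solvable.

Answer: yes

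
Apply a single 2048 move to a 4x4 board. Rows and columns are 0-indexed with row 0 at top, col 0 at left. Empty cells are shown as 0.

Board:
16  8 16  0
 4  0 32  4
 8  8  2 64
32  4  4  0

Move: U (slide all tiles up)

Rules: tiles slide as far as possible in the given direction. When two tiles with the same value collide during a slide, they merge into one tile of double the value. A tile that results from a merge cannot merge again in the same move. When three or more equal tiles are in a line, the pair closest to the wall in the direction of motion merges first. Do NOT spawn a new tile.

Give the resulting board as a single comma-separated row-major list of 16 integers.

Answer: 16, 16, 16, 4, 4, 4, 32, 64, 8, 0, 2, 0, 32, 0, 4, 0

Derivation:
Slide up:
col 0: [16, 4, 8, 32] -> [16, 4, 8, 32]
col 1: [8, 0, 8, 4] -> [16, 4, 0, 0]
col 2: [16, 32, 2, 4] -> [16, 32, 2, 4]
col 3: [0, 4, 64, 0] -> [4, 64, 0, 0]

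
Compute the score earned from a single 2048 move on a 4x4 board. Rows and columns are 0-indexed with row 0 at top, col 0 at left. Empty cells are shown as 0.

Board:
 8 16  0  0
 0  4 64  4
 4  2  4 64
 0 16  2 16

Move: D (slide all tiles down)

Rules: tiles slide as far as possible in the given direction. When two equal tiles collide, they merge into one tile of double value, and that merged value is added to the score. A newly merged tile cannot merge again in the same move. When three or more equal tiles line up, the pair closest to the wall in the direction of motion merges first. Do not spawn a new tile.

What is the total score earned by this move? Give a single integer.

Slide down:
col 0: [8, 0, 4, 0] -> [0, 0, 8, 4]  score +0 (running 0)
col 1: [16, 4, 2, 16] -> [16, 4, 2, 16]  score +0 (running 0)
col 2: [0, 64, 4, 2] -> [0, 64, 4, 2]  score +0 (running 0)
col 3: [0, 4, 64, 16] -> [0, 4, 64, 16]  score +0 (running 0)
Board after move:
 0 16  0  0
 0  4 64  4
 8  2  4 64
 4 16  2 16

Answer: 0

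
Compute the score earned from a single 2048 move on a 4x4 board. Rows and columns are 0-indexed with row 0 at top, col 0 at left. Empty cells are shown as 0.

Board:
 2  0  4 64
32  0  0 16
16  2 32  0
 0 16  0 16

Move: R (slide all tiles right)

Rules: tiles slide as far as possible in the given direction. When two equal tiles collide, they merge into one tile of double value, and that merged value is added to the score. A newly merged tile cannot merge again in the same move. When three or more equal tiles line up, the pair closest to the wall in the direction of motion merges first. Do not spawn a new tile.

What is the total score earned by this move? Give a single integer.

Slide right:
row 0: [2, 0, 4, 64] -> [0, 2, 4, 64]  score +0 (running 0)
row 1: [32, 0, 0, 16] -> [0, 0, 32, 16]  score +0 (running 0)
row 2: [16, 2, 32, 0] -> [0, 16, 2, 32]  score +0 (running 0)
row 3: [0, 16, 0, 16] -> [0, 0, 0, 32]  score +32 (running 32)
Board after move:
 0  2  4 64
 0  0 32 16
 0 16  2 32
 0  0  0 32

Answer: 32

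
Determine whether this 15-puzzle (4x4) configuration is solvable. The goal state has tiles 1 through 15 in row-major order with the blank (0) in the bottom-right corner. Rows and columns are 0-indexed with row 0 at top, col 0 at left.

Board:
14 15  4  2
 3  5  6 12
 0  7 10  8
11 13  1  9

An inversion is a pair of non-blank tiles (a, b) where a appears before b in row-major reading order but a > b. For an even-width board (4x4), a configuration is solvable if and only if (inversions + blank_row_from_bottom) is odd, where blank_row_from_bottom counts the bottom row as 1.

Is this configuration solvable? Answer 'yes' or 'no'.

Inversions: 48
Blank is in row 2 (0-indexed from top), which is row 2 counting from the bottom (bottom = 1).
48 + 2 = 50, which is even, so the puzzle is not solvable.

Answer: no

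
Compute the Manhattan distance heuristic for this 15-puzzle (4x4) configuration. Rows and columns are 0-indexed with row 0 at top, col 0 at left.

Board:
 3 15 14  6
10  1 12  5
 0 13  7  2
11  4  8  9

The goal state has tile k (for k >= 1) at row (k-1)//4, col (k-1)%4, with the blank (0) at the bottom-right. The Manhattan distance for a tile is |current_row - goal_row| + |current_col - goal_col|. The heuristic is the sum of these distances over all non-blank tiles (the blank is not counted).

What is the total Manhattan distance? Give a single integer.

Tile 3: (0,0)->(0,2) = 2
Tile 15: (0,1)->(3,2) = 4
Tile 14: (0,2)->(3,1) = 4
Tile 6: (0,3)->(1,1) = 3
Tile 10: (1,0)->(2,1) = 2
Tile 1: (1,1)->(0,0) = 2
Tile 12: (1,2)->(2,3) = 2
Tile 5: (1,3)->(1,0) = 3
Tile 13: (2,1)->(3,0) = 2
Tile 7: (2,2)->(1,2) = 1
Tile 2: (2,3)->(0,1) = 4
Tile 11: (3,0)->(2,2) = 3
Tile 4: (3,1)->(0,3) = 5
Tile 8: (3,2)->(1,3) = 3
Tile 9: (3,3)->(2,0) = 4
Sum: 2 + 4 + 4 + 3 + 2 + 2 + 2 + 3 + 2 + 1 + 4 + 3 + 5 + 3 + 4 = 44

Answer: 44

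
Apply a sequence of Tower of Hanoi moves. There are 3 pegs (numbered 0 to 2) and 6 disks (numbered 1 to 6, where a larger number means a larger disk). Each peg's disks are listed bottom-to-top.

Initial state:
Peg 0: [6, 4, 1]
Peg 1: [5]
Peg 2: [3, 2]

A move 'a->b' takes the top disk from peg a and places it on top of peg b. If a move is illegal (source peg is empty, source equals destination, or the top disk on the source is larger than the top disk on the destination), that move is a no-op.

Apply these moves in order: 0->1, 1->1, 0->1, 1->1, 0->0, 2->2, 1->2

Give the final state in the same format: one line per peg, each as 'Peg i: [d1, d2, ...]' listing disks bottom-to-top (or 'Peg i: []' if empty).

Answer: Peg 0: [6, 4]
Peg 1: [5]
Peg 2: [3, 2, 1]

Derivation:
After move 1 (0->1):
Peg 0: [6, 4]
Peg 1: [5, 1]
Peg 2: [3, 2]

After move 2 (1->1):
Peg 0: [6, 4]
Peg 1: [5, 1]
Peg 2: [3, 2]

After move 3 (0->1):
Peg 0: [6, 4]
Peg 1: [5, 1]
Peg 2: [3, 2]

After move 4 (1->1):
Peg 0: [6, 4]
Peg 1: [5, 1]
Peg 2: [3, 2]

After move 5 (0->0):
Peg 0: [6, 4]
Peg 1: [5, 1]
Peg 2: [3, 2]

After move 6 (2->2):
Peg 0: [6, 4]
Peg 1: [5, 1]
Peg 2: [3, 2]

After move 7 (1->2):
Peg 0: [6, 4]
Peg 1: [5]
Peg 2: [3, 2, 1]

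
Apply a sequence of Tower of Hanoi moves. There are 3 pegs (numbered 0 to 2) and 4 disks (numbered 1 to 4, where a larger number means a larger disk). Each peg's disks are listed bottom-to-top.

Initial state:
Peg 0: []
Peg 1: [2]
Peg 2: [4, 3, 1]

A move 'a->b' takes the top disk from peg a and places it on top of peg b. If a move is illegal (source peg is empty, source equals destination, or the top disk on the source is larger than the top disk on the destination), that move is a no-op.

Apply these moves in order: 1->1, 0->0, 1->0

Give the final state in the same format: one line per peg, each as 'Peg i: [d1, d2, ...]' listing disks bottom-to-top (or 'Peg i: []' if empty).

After move 1 (1->1):
Peg 0: []
Peg 1: [2]
Peg 2: [4, 3, 1]

After move 2 (0->0):
Peg 0: []
Peg 1: [2]
Peg 2: [4, 3, 1]

After move 3 (1->0):
Peg 0: [2]
Peg 1: []
Peg 2: [4, 3, 1]

Answer: Peg 0: [2]
Peg 1: []
Peg 2: [4, 3, 1]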